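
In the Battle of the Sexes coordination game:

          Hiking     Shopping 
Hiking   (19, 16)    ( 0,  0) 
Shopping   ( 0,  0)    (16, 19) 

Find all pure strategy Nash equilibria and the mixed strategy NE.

Pure NE: (Hiking, Hiking) and (Shopping, Shopping); Mixed NE: p = 0.5429, q = 0.4571

Work:
Check pure NE:
(Hiking, Hiking): (19, 16) - no unilateral deviation beneficial
(Shopping, Shopping): (16, 19) - no unilateral deviation beneficial
Mixed NE: P1 plays Hiking with p = 0.5429, P2 plays Hiking with q = 0.4571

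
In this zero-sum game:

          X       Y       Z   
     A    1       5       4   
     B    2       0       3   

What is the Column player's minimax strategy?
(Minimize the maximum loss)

Column should play X, value = 2

Work:
Column player minimizes Row's maximum payoff:
Column X: max payoff to Row = 2
Column Y: max payoff to Row = 5
Column Z: max payoff to Row = 4
Minimum is 2, achieved by column X.
Minimax strategy: X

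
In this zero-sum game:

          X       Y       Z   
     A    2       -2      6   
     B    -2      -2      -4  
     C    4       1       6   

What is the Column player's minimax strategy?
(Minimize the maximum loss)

Column should play Y, value = 1

Work:
Column player minimizes Row's maximum payoff:
Column X: max payoff to Row = 4
Column Y: max payoff to Row = 1
Column Z: max payoff to Row = 6
Minimum is 1, achieved by column Y.
Minimax strategy: Y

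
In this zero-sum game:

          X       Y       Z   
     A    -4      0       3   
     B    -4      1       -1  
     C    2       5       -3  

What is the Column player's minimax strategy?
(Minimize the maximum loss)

Column should play X, value = 2

Work:
Column player minimizes Row's maximum payoff:
Column X: max payoff to Row = 2
Column Y: max payoff to Row = 5
Column Z: max payoff to Row = 3
Minimum is 2, achieved by column X.
Minimax strategy: X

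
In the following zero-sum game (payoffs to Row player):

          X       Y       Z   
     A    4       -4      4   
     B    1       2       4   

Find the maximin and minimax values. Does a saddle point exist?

Maximin = 1, Minimax = 2, Saddle: False

Work:
Row minimums: [-4, 1] → maximin = 1
Column maximums: [4, 2, 4] → minimax = 2
No saddle point (maximin ≠ minimax). Mixed strategy needed.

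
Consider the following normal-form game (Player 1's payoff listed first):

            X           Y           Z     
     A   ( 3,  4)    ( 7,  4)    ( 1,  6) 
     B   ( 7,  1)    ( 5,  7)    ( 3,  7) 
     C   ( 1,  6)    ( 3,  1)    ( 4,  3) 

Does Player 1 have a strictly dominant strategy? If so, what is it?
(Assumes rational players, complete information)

No strictly dominant strategy exists for Player 1

Work:
A strategy strictly dominates another if it gives a strictly higher payoff against every opponent action. Compare each pair of P1's strategies column-by-column:
  A vs B: [3 vs 7, 7 vs 5, 1 vs 3] → A does not strictly dominate B (column X: 3 ≤ 7)
  A vs C: [3 vs 1, 7 vs 3, 1 vs 4] → A does not strictly dominate C (column Z: 1 ≤ 4)
  B vs A: [7 vs 3, 5 vs 7, 3 vs 1] → B does not strictly dominate A (column Y: 5 ≤ 7)
  B vs C: [7 vs 1, 5 vs 3, 3 vs 4] → B does not strictly dominate C (column Z: 3 ≤ 4)
  C vs A: [1 vs 3, 3 vs 7, 4 vs 1] → C does not strictly dominate A (column X: 1 ≤ 3)
  C vs B: [1 vs 7, 3 vs 5, 4 vs 3] → C does not strictly dominate B (column X: 1 ≤ 7)
No single strategy strictly dominates all others → no strictly dominant strategy.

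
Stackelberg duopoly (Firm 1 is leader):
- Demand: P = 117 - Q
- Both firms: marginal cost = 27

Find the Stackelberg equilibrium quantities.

q₁* (leader) = 45.0, q₂* (follower) = 22.5

Work:
Follower's reaction: q₂ = (a - c - q₁)/2
Leader substitutes: π₁ = q₁·(a - q₁ - (a-c-q₁)/2 - c)
FOC: q₁* = (117 - 27)/2 = 45.00
Then: q₂* = (117 - 27 - 45.0)/2 = 22.50
Leader has first-mover advantage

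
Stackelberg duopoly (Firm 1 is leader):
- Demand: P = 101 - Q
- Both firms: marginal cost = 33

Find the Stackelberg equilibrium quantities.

q₁* (leader) = 34.0, q₂* (follower) = 17.0

Work:
Follower's reaction: q₂ = (a - c - q₁)/2
Leader substitutes: π₁ = q₁·(a - q₁ - (a-c-q₁)/2 - c)
FOC: q₁* = (101 - 33)/2 = 34.00
Then: q₂* = (101 - 33 - 34.0)/2 = 17.00
Leader has first-mover advantage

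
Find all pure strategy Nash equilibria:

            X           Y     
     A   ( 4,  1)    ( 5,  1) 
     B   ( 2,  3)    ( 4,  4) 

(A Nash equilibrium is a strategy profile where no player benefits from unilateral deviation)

Nash equilibrium: (A, X), (A, Y)

Work:
Best responses:
  P1 vs X: payoffs [4, 2] → best response A (payoff 4)
  P1 vs Y: payoffs [5, 4] → best response A (payoff 5)
  P2 vs A: payoffs [1, 1] → best response X/Y (payoff 1)
  P2 vs B: payoffs [3, 4] → best response Y (payoff 4)
Mutual best responses: (A,X), (A,Y) → Nash equilibria.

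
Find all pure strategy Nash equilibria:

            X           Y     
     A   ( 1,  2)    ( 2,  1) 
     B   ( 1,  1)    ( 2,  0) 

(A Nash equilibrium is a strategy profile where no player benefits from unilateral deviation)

Nash equilibrium: (A, X), (B, X)

Work:
Best responses:
  P1 vs X: payoffs [1, 1] → best response A/B (payoff 1)
  P1 vs Y: payoffs [2, 2] → best response A/B (payoff 2)
  P2 vs A: payoffs [2, 1] → best response X (payoff 2)
  P2 vs B: payoffs [1, 0] → best response X (payoff 1)
Mutual best responses: (A,X), (B,X) → Nash equilibria.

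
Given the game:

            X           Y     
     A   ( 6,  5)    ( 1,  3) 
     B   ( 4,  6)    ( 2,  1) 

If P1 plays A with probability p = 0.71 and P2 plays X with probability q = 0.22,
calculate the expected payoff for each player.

E[P1] = 2.1986, E[P2] = 3.0514

Work:
E[P1] = p·q·π₁(A,X) + p·(1-q)·π₁(A,Y) + (1-p)·q·π₁(B,X) + (1-p)·(1-q)·π₁(B,Y)
= 0.71·0.22·6 + 0.71·0.78·1 + 0.29·0.22·4 + 0.29·0.78·2
= 2.1986

E[P2] = 3.0514 (similar calculation)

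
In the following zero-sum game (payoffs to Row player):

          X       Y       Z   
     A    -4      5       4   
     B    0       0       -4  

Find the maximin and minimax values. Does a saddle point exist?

Maximin = -4, Minimax = 0, Saddle: False

Work:
Row minimums: [-4, -4] → maximin = -4
Column maximums: [0, 5, 4] → minimax = 0
No saddle point (maximin ≠ minimax). Mixed strategy needed.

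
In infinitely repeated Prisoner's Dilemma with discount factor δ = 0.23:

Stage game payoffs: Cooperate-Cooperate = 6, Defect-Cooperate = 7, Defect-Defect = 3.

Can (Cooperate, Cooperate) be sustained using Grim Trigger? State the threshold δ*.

δ* = 0.25; since δ = 0.23 < 0.25, cooperation cannot be sustained

Work:
For Grim Trigger:
Cooperate forever: 6/(1-δ)
Defect then punished: 7 + 3·δ/(1-δ)
Need: 6/(1-δ) ≥ 7 + 3·δ/(1-δ)
Solving: δ ≥ (T-R)/(T-P) = (7-6)/(7-3) = 0.25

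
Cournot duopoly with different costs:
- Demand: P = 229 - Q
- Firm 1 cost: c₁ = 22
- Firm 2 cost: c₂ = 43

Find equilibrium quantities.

q₁* = 76.0, q₂* = 55.0

Work:
Reaction: q₁ = (229 - 22 - q₂)/2
Reaction: q₂ = (229 - 43 - q₁)/2
Solve simultaneously:
q₁* = (229 - 2×22 + 43)/3 = 76.0
q₂* = (229 - 2×43 + 22)/3 = 55.0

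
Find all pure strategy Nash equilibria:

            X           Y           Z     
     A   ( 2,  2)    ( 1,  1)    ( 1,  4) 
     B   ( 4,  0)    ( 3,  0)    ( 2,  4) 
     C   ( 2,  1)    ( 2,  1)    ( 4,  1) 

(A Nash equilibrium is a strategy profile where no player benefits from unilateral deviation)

Nash equilibrium: (C, Z)

Work:
Best responses:
  P1 vs X: payoffs [2, 4, 2] → best response B (payoff 4)
  P1 vs Y: payoffs [1, 3, 2] → best response B (payoff 3)
  P1 vs Z: payoffs [1, 2, 4] → best response C (payoff 4)
  P2 vs A: payoffs [2, 1, 4] → best response Z (payoff 4)
  P2 vs B: payoffs [0, 0, 4] → best response Z (payoff 4)
  P2 vs C: payoffs [1, 1, 1] → best response X/Y/Z (payoff 1)
Mutual best responses: (C,Z) → Nash equilibria.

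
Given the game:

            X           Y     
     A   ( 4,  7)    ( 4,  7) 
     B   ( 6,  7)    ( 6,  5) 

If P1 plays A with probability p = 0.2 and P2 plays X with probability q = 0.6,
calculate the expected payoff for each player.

E[P1] = 5.6, E[P2] = 6.36

Work:
E[P1] = p·q·π₁(A,X) + p·(1-q)·π₁(A,Y) + (1-p)·q·π₁(B,X) + (1-p)·(1-q)·π₁(B,Y)
= 0.2·0.6·4 + 0.2·0.4·4 + 0.8·0.6·6 + 0.8·0.4·6
= 5.6

E[P2] = 6.36 (similar calculation)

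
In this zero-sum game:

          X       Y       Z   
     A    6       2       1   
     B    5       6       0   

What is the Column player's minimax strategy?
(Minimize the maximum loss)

Column should play Z, value = 1

Work:
Column player minimizes Row's maximum payoff:
Column X: max payoff to Row = 6
Column Y: max payoff to Row = 6
Column Z: max payoff to Row = 1
Minimum is 1, achieved by column Z.
Minimax strategy: Z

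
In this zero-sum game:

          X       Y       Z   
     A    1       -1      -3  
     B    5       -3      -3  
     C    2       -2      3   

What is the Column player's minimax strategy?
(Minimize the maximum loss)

Column should play Y, value = -1

Work:
Column player minimizes Row's maximum payoff:
Column X: max payoff to Row = 5
Column Y: max payoff to Row = -1
Column Z: max payoff to Row = 3
Minimum is -1, achieved by column Y.
Minimax strategy: Y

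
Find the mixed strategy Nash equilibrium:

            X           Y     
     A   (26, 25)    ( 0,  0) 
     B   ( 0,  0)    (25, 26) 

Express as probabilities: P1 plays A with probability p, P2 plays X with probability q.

p = 0.5098, q = 0.4902

Work:
Find probabilities that make opponent indifferent:
P2 chooses q to make P1 indifferent between A and B
P1 chooses p to make P2 indifferent between X and Y
Mixed NE: P1 plays (A: 0.5098, B: 0.4902), P2 plays (X: 0.4902, Y: 0.5098)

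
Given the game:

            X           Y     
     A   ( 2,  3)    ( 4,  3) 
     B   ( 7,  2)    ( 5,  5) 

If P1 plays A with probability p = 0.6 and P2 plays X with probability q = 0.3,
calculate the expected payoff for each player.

E[P1] = 4.28, E[P2] = 3.44

Work:
E[P1] = p·q·π₁(A,X) + p·(1-q)·π₁(A,Y) + (1-p)·q·π₁(B,X) + (1-p)·(1-q)·π₁(B,Y)
= 0.6·0.3·2 + 0.6·0.7·4 + 0.4·0.3·7 + 0.4·0.7·5
= 4.28

E[P2] = 3.44 (similar calculation)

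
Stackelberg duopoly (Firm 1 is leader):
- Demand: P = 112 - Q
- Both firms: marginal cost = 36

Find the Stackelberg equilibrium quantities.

q₁* (leader) = 38.0, q₂* (follower) = 19.0

Work:
Follower's reaction: q₂ = (a - c - q₁)/2
Leader substitutes: π₁ = q₁·(a - q₁ - (a-c-q₁)/2 - c)
FOC: q₁* = (112 - 36)/2 = 38.00
Then: q₂* = (112 - 36 - 38.0)/2 = 19.00
Leader has first-mover advantage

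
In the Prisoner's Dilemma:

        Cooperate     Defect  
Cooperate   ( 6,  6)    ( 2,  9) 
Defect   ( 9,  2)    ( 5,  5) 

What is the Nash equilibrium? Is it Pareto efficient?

(Defect, Defect) is NE; not Pareto efficient

Work:
Defect dominates Cooperate for both players:
If P2 cooperates: Defect (9) > Cooperate (6)
If P2 defects: Defect (5) > Cooperate (2)
NE: (Defect, Defect) with payoff (5, 5)
But (Cooperate, Cooperate) = (6, 6) Pareto dominates (5, 5)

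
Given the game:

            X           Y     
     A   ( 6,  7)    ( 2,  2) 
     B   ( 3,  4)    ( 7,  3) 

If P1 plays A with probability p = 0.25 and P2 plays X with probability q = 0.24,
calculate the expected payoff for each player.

E[P1] = 5.27, E[P2] = 3.23

Work:
E[P1] = p·q·π₁(A,X) + p·(1-q)·π₁(A,Y) + (1-p)·q·π₁(B,X) + (1-p)·(1-q)·π₁(B,Y)
= 0.25·0.24·6 + 0.25·0.76·2 + 0.75·0.24·3 + 0.75·0.76·7
= 5.27

E[P2] = 3.23 (similar calculation)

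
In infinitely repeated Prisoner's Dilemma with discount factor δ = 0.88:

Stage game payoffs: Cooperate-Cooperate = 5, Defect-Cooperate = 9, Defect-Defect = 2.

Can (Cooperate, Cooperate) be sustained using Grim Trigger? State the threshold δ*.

δ* = 0.5714; since δ = 0.88 ≥ 0.5714, cooperation can be sustained

Work:
For Grim Trigger:
Cooperate forever: 5/(1-δ)
Defect then punished: 9 + 2·δ/(1-δ)
Need: 5/(1-δ) ≥ 9 + 2·δ/(1-δ)
Solving: δ ≥ (T-R)/(T-P) = (9-5)/(9-2) = 0.5714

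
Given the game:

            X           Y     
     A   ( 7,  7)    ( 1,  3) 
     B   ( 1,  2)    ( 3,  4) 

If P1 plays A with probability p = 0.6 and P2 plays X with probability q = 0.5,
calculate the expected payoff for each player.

E[P1] = 3.2, E[P2] = 4.2

Work:
E[P1] = p·q·π₁(A,X) + p·(1-q)·π₁(A,Y) + (1-p)·q·π₁(B,X) + (1-p)·(1-q)·π₁(B,Y)
= 0.6·0.5·7 + 0.6·0.5·1 + 0.4·0.5·1 + 0.4·0.5·3
= 3.2

E[P2] = 4.2 (similar calculation)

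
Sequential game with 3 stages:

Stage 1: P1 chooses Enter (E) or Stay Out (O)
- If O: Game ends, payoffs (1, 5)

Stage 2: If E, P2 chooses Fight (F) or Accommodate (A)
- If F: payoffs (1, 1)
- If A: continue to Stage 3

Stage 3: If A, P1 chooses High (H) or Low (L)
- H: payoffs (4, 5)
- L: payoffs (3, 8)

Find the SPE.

SPE: (E, A, H); Outcome (4, 5)

Work:
Stage 3: P1 chooses H (4 vs 3)
Stage 2: P2: F->1, A->5 (anticipating H). Choose A
Stage 1: P1: O->1, E->4 (anticipating A, H). Choose E
SPE path: E -> A -> H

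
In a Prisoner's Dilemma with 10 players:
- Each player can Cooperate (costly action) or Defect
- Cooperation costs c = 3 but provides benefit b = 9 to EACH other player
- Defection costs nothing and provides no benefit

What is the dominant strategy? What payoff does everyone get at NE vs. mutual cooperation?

Dominant: Defect; NE payoff = 0; Coop payoff = 78

Work:
Defect dominates (saves cost c = 3, benefit to others is external)
NE: All defect → everyone gets 0
If all cooperate: each receives (9)×9 - 3 = 78
Social dilemma: 78 > 0 but NE gives 0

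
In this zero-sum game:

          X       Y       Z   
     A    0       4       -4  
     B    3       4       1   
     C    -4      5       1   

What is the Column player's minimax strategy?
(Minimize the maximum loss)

Column should play Z, value = 1

Work:
Column player minimizes Row's maximum payoff:
Column X: max payoff to Row = 3
Column Y: max payoff to Row = 5
Column Z: max payoff to Row = 1
Minimum is 1, achieved by column Z.
Minimax strategy: Z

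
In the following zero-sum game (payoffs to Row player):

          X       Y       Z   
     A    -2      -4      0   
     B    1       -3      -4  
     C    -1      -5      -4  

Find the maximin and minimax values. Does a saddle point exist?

Maximin = -4, Minimax = -3, Saddle: False

Work:
Row minimums: [-4, -4, -5] → maximin = -4
Column maximums: [1, -3, 0] → minimax = -3
No saddle point (maximin ≠ minimax). Mixed strategy needed.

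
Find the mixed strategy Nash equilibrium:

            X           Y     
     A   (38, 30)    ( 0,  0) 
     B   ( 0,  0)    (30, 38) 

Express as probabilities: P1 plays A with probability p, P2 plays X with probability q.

p = 0.5588, q = 0.4412

Work:
Find probabilities that make opponent indifferent:
P2 chooses q to make P1 indifferent between A and B
P1 chooses p to make P2 indifferent between X and Y
Mixed NE: P1 plays (A: 0.5588, B: 0.4412), P2 plays (X: 0.4412, Y: 0.5588)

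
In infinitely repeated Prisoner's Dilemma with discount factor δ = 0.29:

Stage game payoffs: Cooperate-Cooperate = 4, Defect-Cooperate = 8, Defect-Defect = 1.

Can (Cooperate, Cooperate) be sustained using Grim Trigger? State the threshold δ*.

δ* = 0.5714; since δ = 0.29 < 0.5714, cooperation cannot be sustained

Work:
For Grim Trigger:
Cooperate forever: 4/(1-δ)
Defect then punished: 8 + 1·δ/(1-δ)
Need: 4/(1-δ) ≥ 8 + 1·δ/(1-δ)
Solving: δ ≥ (T-R)/(T-P) = (8-4)/(8-1) = 0.5714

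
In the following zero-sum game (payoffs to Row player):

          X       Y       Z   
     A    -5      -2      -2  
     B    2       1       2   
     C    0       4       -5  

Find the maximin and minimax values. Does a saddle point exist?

Maximin = 1, Minimax = 2, Saddle: False

Work:
Row minimums: [-5, 1, -5] → maximin = 1
Column maximums: [2, 4, 2] → minimax = 2
No saddle point (maximin ≠ minimax). Mixed strategy needed.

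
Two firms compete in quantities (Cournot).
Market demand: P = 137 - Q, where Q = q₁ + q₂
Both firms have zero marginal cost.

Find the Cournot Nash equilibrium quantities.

q₁* = q₂* = 45.67; P* = 45.67

Work:
Profit: π_i = P·q_i = (a - q_i - q_j)·q_i
FOC: ∂π_i/∂q_i = a - 2q_i - q_j = 0
Reaction function: q_i = (137 - q_j)/2
Symmetry: q* = 137/3 = 45.67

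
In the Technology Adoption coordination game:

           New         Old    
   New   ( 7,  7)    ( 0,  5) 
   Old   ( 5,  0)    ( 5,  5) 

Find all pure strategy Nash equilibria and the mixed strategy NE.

Pure NE: (New, New) and (Old, Old); Mixed NE: p = 0.7143, q = 0.7143

Work:
Check pure NE:
(New, New): (7, 7) - no unilateral deviation beneficial
(Old, Old): (5, 5) - no unilateral deviation beneficial
Mixed NE: P1 plays New with p = 0.7143, P2 plays New with q = 0.7143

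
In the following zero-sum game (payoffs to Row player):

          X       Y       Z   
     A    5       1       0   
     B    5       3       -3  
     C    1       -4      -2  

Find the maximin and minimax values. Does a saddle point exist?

Maximin = 0, Minimax = 0, Saddle: True

Work:
Row minimums: [0, -3, -4] → maximin = 0
Column maximums: [5, 3, 0] → minimax = 0
Saddle point exists! Game value = 0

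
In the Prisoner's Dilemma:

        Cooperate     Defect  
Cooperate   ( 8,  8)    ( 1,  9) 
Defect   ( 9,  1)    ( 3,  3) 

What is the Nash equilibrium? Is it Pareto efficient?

(Defect, Defect) is NE; not Pareto efficient

Work:
Defect dominates Cooperate for both players:
If P2 cooperates: Defect (9) > Cooperate (8)
If P2 defects: Defect (3) > Cooperate (1)
NE: (Defect, Defect) with payoff (3, 3)
But (Cooperate, Cooperate) = (8, 8) Pareto dominates (3, 3)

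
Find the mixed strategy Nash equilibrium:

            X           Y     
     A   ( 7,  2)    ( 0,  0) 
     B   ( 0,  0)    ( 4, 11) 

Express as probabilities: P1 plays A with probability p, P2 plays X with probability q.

p = 0.8462, q = 0.3636

Work:
Find probabilities that make opponent indifferent:
P2 chooses q to make P1 indifferent between A and B
P1 chooses p to make P2 indifferent between X and Y
Mixed NE: P1 plays (A: 0.8462, B: 0.1538), P2 plays (X: 0.3636, Y: 0.6364)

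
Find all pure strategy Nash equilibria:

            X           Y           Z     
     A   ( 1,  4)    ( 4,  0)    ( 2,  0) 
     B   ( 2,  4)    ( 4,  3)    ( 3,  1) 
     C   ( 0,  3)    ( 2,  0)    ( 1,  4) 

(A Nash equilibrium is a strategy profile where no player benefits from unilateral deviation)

Nash equilibrium: (B, X)

Work:
Best responses:
  P1 vs X: payoffs [1, 2, 0] → best response B (payoff 2)
  P1 vs Y: payoffs [4, 4, 2] → best response A/B (payoff 4)
  P1 vs Z: payoffs [2, 3, 1] → best response B (payoff 3)
  P2 vs A: payoffs [4, 0, 0] → best response X (payoff 4)
  P2 vs B: payoffs [4, 3, 1] → best response X (payoff 4)
  P2 vs C: payoffs [3, 0, 4] → best response Z (payoff 4)
Mutual best responses: (B,X) → Nash equilibria.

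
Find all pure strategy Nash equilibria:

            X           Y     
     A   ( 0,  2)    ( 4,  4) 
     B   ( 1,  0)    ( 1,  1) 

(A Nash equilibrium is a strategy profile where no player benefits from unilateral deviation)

Nash equilibrium: (A, Y)

Work:
Best responses:
  P1 vs X: payoffs [0, 1] → best response B (payoff 1)
  P1 vs Y: payoffs [4, 1] → best response A (payoff 4)
  P2 vs A: payoffs [2, 4] → best response Y (payoff 4)
  P2 vs B: payoffs [0, 1] → best response Y (payoff 1)
Mutual best responses: (A,Y) → Nash equilibria.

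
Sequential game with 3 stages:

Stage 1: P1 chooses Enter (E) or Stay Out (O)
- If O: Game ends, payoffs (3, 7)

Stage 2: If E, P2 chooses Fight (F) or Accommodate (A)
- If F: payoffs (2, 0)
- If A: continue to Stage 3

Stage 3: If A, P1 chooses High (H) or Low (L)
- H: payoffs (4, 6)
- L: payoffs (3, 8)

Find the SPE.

SPE: (E, A, H); Outcome (4, 6)

Work:
Stage 3: P1 chooses H (4 vs 3)
Stage 2: P2: F->0, A->6 (anticipating H). Choose A
Stage 1: P1: O->3, E->4 (anticipating A, H). Choose E
SPE path: E -> A -> H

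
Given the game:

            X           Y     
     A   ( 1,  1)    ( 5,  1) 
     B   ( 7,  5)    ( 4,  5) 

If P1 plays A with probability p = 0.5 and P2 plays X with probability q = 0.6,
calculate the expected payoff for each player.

E[P1] = 4.2, E[P2] = 3.0

Work:
E[P1] = p·q·π₁(A,X) + p·(1-q)·π₁(A,Y) + (1-p)·q·π₁(B,X) + (1-p)·(1-q)·π₁(B,Y)
= 0.5·0.6·1 + 0.5·0.4·5 + 0.5·0.6·7 + 0.5·0.4·4
= 4.2

E[P2] = 3.0 (similar calculation)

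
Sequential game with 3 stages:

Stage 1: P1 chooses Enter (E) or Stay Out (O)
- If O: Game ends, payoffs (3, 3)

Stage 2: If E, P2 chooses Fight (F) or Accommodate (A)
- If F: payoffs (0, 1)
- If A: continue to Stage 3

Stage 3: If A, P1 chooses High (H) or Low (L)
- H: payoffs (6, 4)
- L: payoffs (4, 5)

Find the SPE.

SPE: (E, A, H); Outcome (6, 4)

Work:
Stage 3: P1 chooses H (6 vs 4)
Stage 2: P2: F->1, A->4 (anticipating H). Choose A
Stage 1: P1: O->3, E->6 (anticipating A, H). Choose E
SPE path: E -> A -> H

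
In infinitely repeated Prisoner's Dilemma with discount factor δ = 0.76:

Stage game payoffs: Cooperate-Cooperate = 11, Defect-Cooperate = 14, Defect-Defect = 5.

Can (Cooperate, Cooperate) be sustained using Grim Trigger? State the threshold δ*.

δ* = 0.3333; since δ = 0.76 ≥ 0.3333, cooperation can be sustained

Work:
For Grim Trigger:
Cooperate forever: 11/(1-δ)
Defect then punished: 14 + 5·δ/(1-δ)
Need: 11/(1-δ) ≥ 14 + 5·δ/(1-δ)
Solving: δ ≥ (T-R)/(T-P) = (14-11)/(14-5) = 0.3333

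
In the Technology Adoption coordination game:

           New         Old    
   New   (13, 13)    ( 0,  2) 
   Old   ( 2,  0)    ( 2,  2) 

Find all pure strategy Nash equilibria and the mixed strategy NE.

Pure NE: (New, New) and (Old, Old); Mixed NE: p = 0.1538, q = 0.1538

Work:
Check pure NE:
(New, New): (13, 13) - no unilateral deviation beneficial
(Old, Old): (2, 2) - no unilateral deviation beneficial
Mixed NE: P1 plays New with p = 0.1538, P2 plays New with q = 0.1538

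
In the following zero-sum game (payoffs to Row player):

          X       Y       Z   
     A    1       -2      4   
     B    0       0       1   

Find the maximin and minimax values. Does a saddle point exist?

Maximin = 0, Minimax = 0, Saddle: True

Work:
Row minimums: [-2, 0] → maximin = 0
Column maximums: [1, 0, 4] → minimax = 0
Saddle point exists! Game value = 0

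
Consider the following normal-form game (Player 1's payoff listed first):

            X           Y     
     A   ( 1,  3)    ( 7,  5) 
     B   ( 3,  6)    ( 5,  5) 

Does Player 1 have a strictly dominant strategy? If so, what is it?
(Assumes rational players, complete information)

No strictly dominant strategy exists for Player 1

Work:
A strategy strictly dominates another if it gives a strictly higher payoff against every opponent action. Compare each pair of P1's strategies column-by-column:
  A vs B: [1 vs 3, 7 vs 5] → A does not strictly dominate B (column X: 1 ≤ 3)
  B vs A: [3 vs 1, 5 vs 7] → B does not strictly dominate A (column Y: 5 ≤ 7)
No single strategy strictly dominates all others → no strictly dominant strategy.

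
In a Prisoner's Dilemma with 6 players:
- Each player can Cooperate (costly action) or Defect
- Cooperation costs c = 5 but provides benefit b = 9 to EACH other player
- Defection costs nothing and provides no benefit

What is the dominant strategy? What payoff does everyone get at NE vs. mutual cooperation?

Dominant: Defect; NE payoff = 0; Coop payoff = 40

Work:
Defect dominates (saves cost c = 5, benefit to others is external)
NE: All defect → everyone gets 0
If all cooperate: each receives (5)×9 - 5 = 40
Social dilemma: 40 > 0 but NE gives 0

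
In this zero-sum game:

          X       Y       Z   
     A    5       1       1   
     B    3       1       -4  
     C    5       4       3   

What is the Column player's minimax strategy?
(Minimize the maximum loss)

Column should play Z, value = 3

Work:
Column player minimizes Row's maximum payoff:
Column X: max payoff to Row = 5
Column Y: max payoff to Row = 4
Column Z: max payoff to Row = 3
Minimum is 3, achieved by column Z.
Minimax strategy: Z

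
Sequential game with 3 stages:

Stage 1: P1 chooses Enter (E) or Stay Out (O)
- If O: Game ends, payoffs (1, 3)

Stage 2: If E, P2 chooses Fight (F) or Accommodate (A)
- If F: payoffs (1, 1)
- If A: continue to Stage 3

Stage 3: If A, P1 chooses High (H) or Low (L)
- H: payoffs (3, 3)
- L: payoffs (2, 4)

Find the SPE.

SPE: (E, A, H); Outcome (3, 3)

Work:
Stage 3: P1 chooses H (3 vs 2)
Stage 2: P2: F->1, A->3 (anticipating H). Choose A
Stage 1: P1: O->1, E->3 (anticipating A, H). Choose E
SPE path: E -> A -> H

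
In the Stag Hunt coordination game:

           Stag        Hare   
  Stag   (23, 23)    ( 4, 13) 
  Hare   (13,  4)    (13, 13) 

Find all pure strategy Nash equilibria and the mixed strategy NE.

Pure NE: (Stag, Stag) and (Hare, Hare); Mixed NE: p = 0.4737, q = 0.4737

Work:
Check pure NE:
(Stag, Stag): (23, 23) - no unilateral deviation beneficial
(Hare, Hare): (13, 13) - no unilateral deviation beneficial
Mixed NE: P1 plays Stag with p = 0.4737, P2 plays Stag with q = 0.4737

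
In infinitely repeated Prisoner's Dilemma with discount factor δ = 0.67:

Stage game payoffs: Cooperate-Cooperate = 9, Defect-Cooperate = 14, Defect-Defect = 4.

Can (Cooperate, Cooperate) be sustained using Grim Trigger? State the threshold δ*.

δ* = 0.5; since δ = 0.67 ≥ 0.5, cooperation can be sustained

Work:
For Grim Trigger:
Cooperate forever: 9/(1-δ)
Defect then punished: 14 + 4·δ/(1-δ)
Need: 9/(1-δ) ≥ 14 + 4·δ/(1-δ)
Solving: δ ≥ (T-R)/(T-P) = (14-9)/(14-4) = 0.5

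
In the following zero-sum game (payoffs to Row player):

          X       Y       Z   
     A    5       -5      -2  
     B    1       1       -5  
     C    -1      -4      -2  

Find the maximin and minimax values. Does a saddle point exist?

Maximin = -4, Minimax = -2, Saddle: False

Work:
Row minimums: [-5, -5, -4] → maximin = -4
Column maximums: [5, 1, -2] → minimax = -2
No saddle point (maximin ≠ minimax). Mixed strategy needed.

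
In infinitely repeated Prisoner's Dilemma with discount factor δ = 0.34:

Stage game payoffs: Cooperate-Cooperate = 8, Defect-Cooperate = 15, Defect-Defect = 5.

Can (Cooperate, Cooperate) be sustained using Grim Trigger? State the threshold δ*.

δ* = 0.7; since δ = 0.34 < 0.7, cooperation cannot be sustained

Work:
For Grim Trigger:
Cooperate forever: 8/(1-δ)
Defect then punished: 15 + 5·δ/(1-δ)
Need: 8/(1-δ) ≥ 15 + 5·δ/(1-δ)
Solving: δ ≥ (T-R)/(T-P) = (15-8)/(15-5) = 0.7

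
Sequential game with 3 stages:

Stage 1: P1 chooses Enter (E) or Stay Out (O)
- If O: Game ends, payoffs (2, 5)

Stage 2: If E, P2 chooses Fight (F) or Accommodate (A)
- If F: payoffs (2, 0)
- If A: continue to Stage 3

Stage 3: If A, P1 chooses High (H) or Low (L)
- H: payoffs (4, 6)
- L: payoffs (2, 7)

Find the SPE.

SPE: (E, A, H); Outcome (4, 6)

Work:
Stage 3: P1 chooses H (4 vs 2)
Stage 2: P2: F->0, A->6 (anticipating H). Choose A
Stage 1: P1: O->2, E->4 (anticipating A, H). Choose E
SPE path: E -> A -> H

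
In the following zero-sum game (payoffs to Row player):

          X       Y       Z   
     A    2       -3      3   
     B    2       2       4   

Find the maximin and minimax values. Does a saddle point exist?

Maximin = 2, Minimax = 2, Saddle: True

Work:
Row minimums: [-3, 2] → maximin = 2
Column maximums: [2, 2, 4] → minimax = 2
Saddle point exists! Game value = 2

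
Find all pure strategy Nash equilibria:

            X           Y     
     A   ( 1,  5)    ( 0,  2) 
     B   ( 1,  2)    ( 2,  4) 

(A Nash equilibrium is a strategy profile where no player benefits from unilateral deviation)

Nash equilibrium: (A, X), (B, Y)

Work:
Best responses:
  P1 vs X: payoffs [1, 1] → best response A/B (payoff 1)
  P1 vs Y: payoffs [0, 2] → best response B (payoff 2)
  P2 vs A: payoffs [5, 2] → best response X (payoff 5)
  P2 vs B: payoffs [2, 4] → best response Y (payoff 4)
Mutual best responses: (A,X), (B,Y) → Nash equilibria.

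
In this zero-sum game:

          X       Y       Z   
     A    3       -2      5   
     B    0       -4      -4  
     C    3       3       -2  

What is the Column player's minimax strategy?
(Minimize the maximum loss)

Column should play X or Y (all achieve the minimum), value = 3

Work:
Column player minimizes Row's maximum payoff:
Column X: max payoff to Row = 3
Column Y: max payoff to Row = 3
Column Z: max payoff to Row = 5
Minimum is 3, achieved by columns X, Y (tied).
Each of X or Y is a minimax strategy.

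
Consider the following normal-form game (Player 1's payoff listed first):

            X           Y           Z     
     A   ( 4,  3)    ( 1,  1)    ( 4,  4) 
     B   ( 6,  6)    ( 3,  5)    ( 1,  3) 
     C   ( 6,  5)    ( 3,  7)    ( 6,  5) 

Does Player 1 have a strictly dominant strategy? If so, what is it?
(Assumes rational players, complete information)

No strictly dominant strategy exists for Player 1

Work:
A strategy strictly dominates another if it gives a strictly higher payoff against every opponent action. Compare each pair of P1's strategies column-by-column:
  A vs B: [4 vs 6, 1 vs 3, 4 vs 1] → A does not strictly dominate B (column X: 4 ≤ 6)
  A vs C: [4 vs 6, 1 vs 3, 4 vs 6] → A does not strictly dominate C (column X: 4 ≤ 6)
  B vs A: [6 vs 4, 3 vs 1, 1 vs 4] → B does not strictly dominate A (column Z: 1 ≤ 4)
  B vs C: [6 vs 6, 3 vs 3, 1 vs 6] → B does not strictly dominate C (column X: 6 ≤ 6)
  C vs A: [6 vs 4, 3 vs 1, 6 vs 4] → C strictly dominates A
  C vs B: [6 vs 6, 3 vs 3, 6 vs 1] → C does not strictly dominate B (column X: 6 ≤ 6)
No single strategy strictly dominates all others → no strictly dominant strategy.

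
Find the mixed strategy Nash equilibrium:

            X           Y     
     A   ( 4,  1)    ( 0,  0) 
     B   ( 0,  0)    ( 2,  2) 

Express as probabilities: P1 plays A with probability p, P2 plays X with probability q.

p = 0.6667, q = 0.3333

Work:
Find probabilities that make opponent indifferent:
P2 chooses q to make P1 indifferent between A and B
P1 chooses p to make P2 indifferent between X and Y
Mixed NE: P1 plays (A: 0.6667, B: 0.3333), P2 plays (X: 0.3333, Y: 0.6667)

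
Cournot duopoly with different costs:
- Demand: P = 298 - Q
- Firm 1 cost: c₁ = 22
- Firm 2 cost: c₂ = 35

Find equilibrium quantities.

q₁* = 96.33, q₂* = 83.33

Work:
Reaction: q₁ = (298 - 22 - q₂)/2
Reaction: q₂ = (298 - 35 - q₁)/2
Solve simultaneously:
q₁* = (298 - 2×22 + 35)/3 = 96.33
q₂* = (298 - 2×35 + 22)/3 = 83.33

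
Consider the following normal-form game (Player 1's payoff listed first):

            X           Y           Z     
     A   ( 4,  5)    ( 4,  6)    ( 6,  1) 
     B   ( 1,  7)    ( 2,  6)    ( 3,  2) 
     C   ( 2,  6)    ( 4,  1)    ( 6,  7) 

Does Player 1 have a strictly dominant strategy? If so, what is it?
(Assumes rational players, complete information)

No strictly dominant strategy exists for Player 1

Work:
A strategy strictly dominates another if it gives a strictly higher payoff against every opponent action. Compare each pair of P1's strategies column-by-column:
  A vs B: [4 vs 1, 4 vs 2, 6 vs 3] → A strictly dominates B
  A vs C: [4 vs 2, 4 vs 4, 6 vs 6] → A does not strictly dominate C (column Y: 4 ≤ 4)
  B vs A: [1 vs 4, 2 vs 4, 3 vs 6] → B does not strictly dominate A (column X: 1 ≤ 4)
  B vs C: [1 vs 2, 2 vs 4, 3 vs 6] → B does not strictly dominate C (column X: 1 ≤ 2)
  C vs A: [2 vs 4, 4 vs 4, 6 vs 6] → C does not strictly dominate A (column X: 2 ≤ 4)
  C vs B: [2 vs 1, 4 vs 2, 6 vs 3] → C strictly dominates B
No single strategy strictly dominates all others → no strictly dominant strategy.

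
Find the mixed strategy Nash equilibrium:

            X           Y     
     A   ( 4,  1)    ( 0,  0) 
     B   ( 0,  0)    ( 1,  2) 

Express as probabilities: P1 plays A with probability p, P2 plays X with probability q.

p = 0.6667, q = 0.2

Work:
Find probabilities that make opponent indifferent:
P2 chooses q to make P1 indifferent between A and B
P1 chooses p to make P2 indifferent between X and Y
Mixed NE: P1 plays (A: 0.6667, B: 0.3333), P2 plays (X: 0.2, Y: 0.8)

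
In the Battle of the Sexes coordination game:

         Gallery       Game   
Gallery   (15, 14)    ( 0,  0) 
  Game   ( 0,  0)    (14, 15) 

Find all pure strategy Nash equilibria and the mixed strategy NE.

Pure NE: (Gallery, Gallery) and (Game, Game); Mixed NE: p = 0.5172, q = 0.4828

Work:
Check pure NE:
(Gallery, Gallery): (15, 14) - no unilateral deviation beneficial
(Game, Game): (14, 15) - no unilateral deviation beneficial
Mixed NE: P1 plays Gallery with p = 0.5172, P2 plays Gallery with q = 0.4828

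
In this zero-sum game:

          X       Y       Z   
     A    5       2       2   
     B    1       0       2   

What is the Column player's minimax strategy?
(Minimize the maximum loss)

Column should play Y or Z (all achieve the minimum), value = 2

Work:
Column player minimizes Row's maximum payoff:
Column X: max payoff to Row = 5
Column Y: max payoff to Row = 2
Column Z: max payoff to Row = 2
Minimum is 2, achieved by columns Y, Z (tied).
Each of Y or Z is a minimax strategy.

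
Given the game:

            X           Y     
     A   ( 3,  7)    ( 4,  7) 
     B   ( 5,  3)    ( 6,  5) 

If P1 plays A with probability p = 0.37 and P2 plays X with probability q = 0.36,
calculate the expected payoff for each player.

E[P1] = 4.9, E[P2] = 5.2864

Work:
E[P1] = p·q·π₁(A,X) + p·(1-q)·π₁(A,Y) + (1-p)·q·π₁(B,X) + (1-p)·(1-q)·π₁(B,Y)
= 0.37·0.36·3 + 0.37·0.64·4 + 0.63·0.36·5 + 0.63·0.64·6
= 4.9

E[P2] = 5.2864 (similar calculation)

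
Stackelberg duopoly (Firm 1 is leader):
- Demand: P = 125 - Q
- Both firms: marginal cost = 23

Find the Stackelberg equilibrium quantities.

q₁* (leader) = 51.0, q₂* (follower) = 25.5

Work:
Follower's reaction: q₂ = (a - c - q₁)/2
Leader substitutes: π₁ = q₁·(a - q₁ - (a-c-q₁)/2 - c)
FOC: q₁* = (125 - 23)/2 = 51.00
Then: q₂* = (125 - 23 - 51.0)/2 = 25.50
Leader has first-mover advantage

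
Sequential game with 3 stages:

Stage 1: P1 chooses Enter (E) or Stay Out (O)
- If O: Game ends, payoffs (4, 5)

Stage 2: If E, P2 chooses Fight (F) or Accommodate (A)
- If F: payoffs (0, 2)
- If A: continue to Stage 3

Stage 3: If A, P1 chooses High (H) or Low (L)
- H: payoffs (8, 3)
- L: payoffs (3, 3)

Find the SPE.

SPE: (E, A, H); Outcome (8, 3)

Work:
Stage 3: P1 chooses H (8 vs 3)
Stage 2: P2: F->2, A->3 (anticipating H). Choose A
Stage 1: P1: O->4, E->8 (anticipating A, H). Choose E
SPE path: E -> A -> H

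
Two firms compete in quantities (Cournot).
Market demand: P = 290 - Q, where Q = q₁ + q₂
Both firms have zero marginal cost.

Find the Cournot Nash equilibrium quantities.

q₁* = q₂* = 96.67; P* = 96.67

Work:
Profit: π_i = P·q_i = (a - q_i - q_j)·q_i
FOC: ∂π_i/∂q_i = a - 2q_i - q_j = 0
Reaction function: q_i = (290 - q_j)/2
Symmetry: q* = 290/3 = 96.67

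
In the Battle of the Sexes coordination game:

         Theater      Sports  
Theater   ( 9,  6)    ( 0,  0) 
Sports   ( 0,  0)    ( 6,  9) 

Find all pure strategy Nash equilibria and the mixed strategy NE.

Pure NE: (Theater, Theater) and (Sports, Sports); Mixed NE: p = 0.6, q = 0.4

Work:
Check pure NE:
(Theater, Theater): (9, 6) - no unilateral deviation beneficial
(Sports, Sports): (6, 9) - no unilateral deviation beneficial
Mixed NE: P1 plays Theater with p = 0.6, P2 plays Theater with q = 0.4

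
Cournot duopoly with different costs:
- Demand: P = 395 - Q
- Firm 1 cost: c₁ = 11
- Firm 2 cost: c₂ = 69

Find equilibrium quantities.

q₁* = 147.33, q₂* = 89.33

Work:
Reaction: q₁ = (395 - 11 - q₂)/2
Reaction: q₂ = (395 - 69 - q₁)/2
Solve simultaneously:
q₁* = (395 - 2×11 + 69)/3 = 147.33
q₂* = (395 - 2×69 + 11)/3 = 89.33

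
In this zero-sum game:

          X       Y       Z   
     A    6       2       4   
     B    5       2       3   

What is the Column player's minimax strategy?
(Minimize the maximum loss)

Column should play Y, value = 2

Work:
Column player minimizes Row's maximum payoff:
Column X: max payoff to Row = 6
Column Y: max payoff to Row = 2
Column Z: max payoff to Row = 4
Minimum is 2, achieved by column Y.
Minimax strategy: Y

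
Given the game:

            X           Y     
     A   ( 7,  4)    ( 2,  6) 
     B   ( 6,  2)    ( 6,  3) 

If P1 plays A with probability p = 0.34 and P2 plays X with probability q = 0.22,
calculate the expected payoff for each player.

E[P1] = 5.014, E[P2] = 3.7252

Work:
E[P1] = p·q·π₁(A,X) + p·(1-q)·π₁(A,Y) + (1-p)·q·π₁(B,X) + (1-p)·(1-q)·π₁(B,Y)
= 0.34·0.22·7 + 0.34·0.78·2 + 0.66·0.22·6 + 0.66·0.78·6
= 5.014

E[P2] = 3.7252 (similar calculation)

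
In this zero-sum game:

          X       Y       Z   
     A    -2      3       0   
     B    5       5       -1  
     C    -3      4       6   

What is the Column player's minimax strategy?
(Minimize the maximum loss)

Column should play X or Y (all achieve the minimum), value = 5

Work:
Column player minimizes Row's maximum payoff:
Column X: max payoff to Row = 5
Column Y: max payoff to Row = 5
Column Z: max payoff to Row = 6
Minimum is 5, achieved by columns X, Y (tied).
Each of X or Y is a minimax strategy.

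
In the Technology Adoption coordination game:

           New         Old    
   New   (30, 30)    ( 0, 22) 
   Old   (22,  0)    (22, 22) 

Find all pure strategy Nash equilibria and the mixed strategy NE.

Pure NE: (New, New) and (Old, Old); Mixed NE: p = 0.7333, q = 0.7333

Work:
Check pure NE:
(New, New): (30, 30) - no unilateral deviation beneficial
(Old, Old): (22, 22) - no unilateral deviation beneficial
Mixed NE: P1 plays New with p = 0.7333, P2 plays New with q = 0.7333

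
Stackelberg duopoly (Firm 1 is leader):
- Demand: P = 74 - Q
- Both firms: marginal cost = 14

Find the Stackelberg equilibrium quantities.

q₁* (leader) = 30.0, q₂* (follower) = 15.0

Work:
Follower's reaction: q₂ = (a - c - q₁)/2
Leader substitutes: π₁ = q₁·(a - q₁ - (a-c-q₁)/2 - c)
FOC: q₁* = (74 - 14)/2 = 30.00
Then: q₂* = (74 - 14 - 30.0)/2 = 15.00
Leader has first-mover advantage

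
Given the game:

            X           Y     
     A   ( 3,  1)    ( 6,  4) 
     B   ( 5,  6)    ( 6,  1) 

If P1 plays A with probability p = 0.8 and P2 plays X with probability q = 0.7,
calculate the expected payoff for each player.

E[P1] = 4.18, E[P2] = 2.42

Work:
E[P1] = p·q·π₁(A,X) + p·(1-q)·π₁(A,Y) + (1-p)·q·π₁(B,X) + (1-p)·(1-q)·π₁(B,Y)
= 0.8·0.7·3 + 0.8·0.3·6 + 0.2·0.7·5 + 0.2·0.3·6
= 4.18

E[P2] = 2.42 (similar calculation)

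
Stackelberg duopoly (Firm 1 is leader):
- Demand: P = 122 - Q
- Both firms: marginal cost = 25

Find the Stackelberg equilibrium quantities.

q₁* (leader) = 48.5, q₂* (follower) = 24.25

Work:
Follower's reaction: q₂ = (a - c - q₁)/2
Leader substitutes: π₁ = q₁·(a - q₁ - (a-c-q₁)/2 - c)
FOC: q₁* = (122 - 25)/2 = 48.50
Then: q₂* = (122 - 25 - 48.5)/2 = 24.25
Leader has first-mover advantage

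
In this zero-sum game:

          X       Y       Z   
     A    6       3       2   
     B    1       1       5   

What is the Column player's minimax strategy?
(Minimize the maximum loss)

Column should play Y, value = 3

Work:
Column player minimizes Row's maximum payoff:
Column X: max payoff to Row = 6
Column Y: max payoff to Row = 3
Column Z: max payoff to Row = 5
Minimum is 3, achieved by column Y.
Minimax strategy: Y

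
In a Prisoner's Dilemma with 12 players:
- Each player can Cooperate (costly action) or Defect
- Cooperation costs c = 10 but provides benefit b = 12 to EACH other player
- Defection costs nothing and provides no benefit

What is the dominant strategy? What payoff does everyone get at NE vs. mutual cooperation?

Dominant: Defect; NE payoff = 0; Coop payoff = 122

Work:
Defect dominates (saves cost c = 10, benefit to others is external)
NE: All defect → everyone gets 0
If all cooperate: each receives (11)×12 - 10 = 122
Social dilemma: 122 > 0 but NE gives 0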